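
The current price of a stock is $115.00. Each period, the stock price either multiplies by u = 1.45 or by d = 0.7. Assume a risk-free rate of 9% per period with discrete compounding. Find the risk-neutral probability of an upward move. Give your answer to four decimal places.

Risk-neutral probability p = (1 + 0.09 − 0.7)/(1.45 − 0.7) = 0.3900/0.7500 = 0.5200

p = 0.5200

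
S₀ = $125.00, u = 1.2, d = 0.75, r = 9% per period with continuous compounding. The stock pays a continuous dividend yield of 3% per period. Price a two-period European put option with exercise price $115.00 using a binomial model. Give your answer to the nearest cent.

$4.41

Per-period risk-free factor R = e^0.09 = 1.0942; dividend-adjusted growth = e^(0.09−0.03) = 1.0618.
Risk-neutral probability p = (1.0618 − 0.75)/(1.2 − 0.75) = 0.3118/0.4500 = 0.6930
Terminal stock prices: S_uu = 180, S_ud = 112.5, S_dd = 70.31
Terminal payoffs (K − S): max(-65, 0) = 0, max(2.5, 0) = 2.5, max(44.69, 0) = 44.69
Node u (S = 150): V_u = e^(−0.09)·[0.6930·0.0000 + 0.3070·2.5000] = 0.7015
Node d (S = 93.75): V_d = e^(−0.09)·[0.6930·2.5000 + 0.3070·44.6875] = 14.1228
Node 0 (S = 125): V_0 = e^(−0.09)·[0.6930·0.7015 + 0.3070·14.1228] = 4.4072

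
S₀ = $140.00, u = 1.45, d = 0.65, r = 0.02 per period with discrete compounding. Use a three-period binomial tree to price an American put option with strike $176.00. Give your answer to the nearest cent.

Risk-neutral probability p = (1 + 0.02 − 0.65)/(1.45 − 0.65) = 0.3700/0.8000 = 0.4625
Terminal stock prices: S_uuu = 426.8, S_uud = 191.3, S_udd = 85.77, S_ddd = 38.45
Terminal payoffs (K − S): max(-250.8, 0) = 0, max(-15.33, 0) = 0, max(90.23, 0) = 90.23, max(137.6, 0) = 137.6
Node uu (S = 294.4): continuation = 1/1.02·[0.4625·0.0000 + 0.5375·0.0000] = 0.0000; exercise value = 0.0000 ≤ continuation, so V_uu = 0.0000
Node ud (S = 132): continuation = 1/1.02·[0.4625·0.0000 + 0.5375·90.2325] = 47.5490; exercise value = 44.0500 ≤ continuation, so V_ud = 47.5490
Node dd (S = 59.15): continuation = 1/1.02·[0.4625·90.2325 + 0.5375·137.5525] = 113.3990; exercise value = 116.8500 > continuation, so V_dd = 116.8500 (exercise)
Node u (S = 203): continuation = 1/1.02·[0.4625·0.0000 + 0.5375·47.5490] = 25.0565; exercise value = 0.0000 ≤ continuation, so V_u = 25.0565
Node d (S = 91): continuation = 1/1.02·[0.4625·47.5490 + 0.5375·116.8500] = 83.1356; exercise value = 85.0000 > continuation, so V_d = 85.0000 (exercise)
Node 0 (S = 140): continuation = 1/1.02·[0.4625·25.0565 + 0.5375·85.0000] = 56.1530; exercise value = 36.0000 ≤ continuation, so V_0 = 56.1530

$56.15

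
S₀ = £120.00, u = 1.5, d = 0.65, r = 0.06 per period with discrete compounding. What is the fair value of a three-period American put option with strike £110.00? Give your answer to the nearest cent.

£21.51

Risk-neutral probability p = (1 + 0.06 − 0.65)/(1.5 − 0.65) = 0.4100/0.8500 = 0.4824
Terminal stock prices: S_uuu = 405, S_uud = 175.5, S_udd = 76.05, S_ddd = 32.95
Terminal payoffs (K − S): max(-295, 0) = 0, max(-65.5, 0) = 0, max(33.95, 0) = 33.95, max(77.05, 0) = 77.05
Node uu (S = 270): continuation = 1/1.06·[0.4824·0.0000 + 0.5176·0.0000] = 0.0000; exercise value = 0.0000 ≤ continuation, so V_uu = 0.0000
Node ud (S = 117): continuation = 1/1.06·[0.4824·0.0000 + 0.5176·33.9500] = 16.5794; exercise value = 0.0000 ≤ continuation, so V_ud = 16.5794
Node dd (S = 50.7): continuation = 1/1.06·[0.4824·33.9500 + 0.5176·77.0450] = 53.0736; exercise value = 59.3000 > continuation, so V_dd = 59.3000 (exercise)
Node u (S = 180): continuation = 1/1.06·[0.4824·0.0000 + 0.5176·16.5794] = 8.0965; exercise value = 0.0000 ≤ continuation, so V_u = 8.0965
Node d (S = 78): continuation = 1/1.06·[0.4824·16.5794 + 0.5176·59.3000] = 36.5034; exercise value = 32.0000 ≤ continuation, so V_d = 36.5034
Node 0 (S = 120): continuation = 1/1.06·[0.4824·8.0965 + 0.5176·36.5034] = 21.5106; exercise value = 0.0000 ≤ continuation, so V_0 = 21.5106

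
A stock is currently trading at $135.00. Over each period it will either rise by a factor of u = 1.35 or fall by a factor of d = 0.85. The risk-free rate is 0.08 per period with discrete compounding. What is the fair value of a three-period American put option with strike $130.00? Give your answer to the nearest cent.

Risk-neutral probability p = (1 + 0.08 − 0.85)/(1.35 − 0.85) = 0.2300/0.5000 = 0.4600
Terminal stock prices: S_uuu = 332.2, S_uud = 209.1, S_udd = 131.7, S_ddd = 82.91
Terminal payoffs (K − S): max(-202.2, 0) = 0, max(-79.13, 0) = 0, max(-1.676, 0) = 0, max(47.09, 0) = 47.09
Node uu (S = 246): continuation = 1/1.08·[0.4600·0.0000 + 0.5400·0.0000] = 0.0000; exercise value = 0.0000 ≤ continuation, so V_uu = 0.0000
Node ud (S = 154.9): continuation = 1/1.08·[0.4600·0.0000 + 0.5400·0.0000] = 0.0000; exercise value = 0.0000 ≤ continuation, so V_ud = 0.0000
Node dd (S = 97.54): continuation = 1/1.08·[0.4600·0.0000 + 0.5400·47.0931] = 23.5466; exercise value = 32.4625 > continuation, so V_dd = 32.4625 (exercise)
Node u (S = 182.2): continuation = 1/1.08·[0.4600·0.0000 + 0.5400·0.0000] = 0.0000; exercise value = 0.0000 ≤ continuation, so V_u = 0.0000
Node d (S = 114.8): continuation = 1/1.08·[0.4600·0.0000 + 0.5400·32.4625] = 16.2312; exercise value = 15.2500 ≤ continuation, so V_d = 16.2312
Node 0 (S = 135): continuation = 1/1.08·[0.4600·0.0000 + 0.5400·16.2312] = 8.1156; exercise value = 0.0000 ≤ continuation, so V_0 = 8.1156

$8.12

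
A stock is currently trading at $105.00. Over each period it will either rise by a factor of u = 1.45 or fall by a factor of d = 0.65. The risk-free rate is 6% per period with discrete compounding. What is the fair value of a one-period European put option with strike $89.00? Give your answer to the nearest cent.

Risk-neutral probability p = (1 + 0.06 − 0.65)/(1.45 − 0.65) = 0.4100/0.8000 = 0.5125
Terminal stock prices: S_u = 152.2, S_d = 68.25
Terminal payoffs (K − S): max(-63.25, 0) = 0, max(20.75, 0) = 20.75
Node 0 (S = 105): V_0 = 1/1.06·[0.5125·0.0000 + 0.4875·20.7500] = 9.5430

$9.54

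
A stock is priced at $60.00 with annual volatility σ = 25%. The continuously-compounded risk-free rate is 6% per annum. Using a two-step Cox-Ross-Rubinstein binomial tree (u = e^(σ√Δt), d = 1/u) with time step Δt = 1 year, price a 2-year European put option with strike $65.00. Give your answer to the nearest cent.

CRR parameters: u = e^(σ√Δt) = e^(0.25·√1) = 1.2840, d = 1/u = 0.7788
Per-period rate: rΔt = 0.06·1 = 0.06, so R = e^0.06 = 1.0618
Risk-neutral probability p = (e^0.06 − 0.7788)/(1.2840 − 0.7788) = 0.2830/0.5052 = 0.5602
Terminal stock prices: S_uu = 98.92, S_ud = 60, S_dd = 36.39
Terminal payoffs (K − S): max(-33.92, 0) = 0, max(5, 0) = 5, max(28.61, 0) = 28.61
Node u (S = 77.04): V_u = e^(−0.06)·[0.5602·0.0000 + 0.4398·5.0000] = 2.0709
Node d (S = 46.73): V_d = e^(−0.06)·[0.5602·5.0000 + 0.4398·28.6082] = 14.4866
Node 0 (S = 60): V_0 = e^(−0.06)·[0.5602·2.0709 + 0.4398·14.4866] = 7.0925

$7.09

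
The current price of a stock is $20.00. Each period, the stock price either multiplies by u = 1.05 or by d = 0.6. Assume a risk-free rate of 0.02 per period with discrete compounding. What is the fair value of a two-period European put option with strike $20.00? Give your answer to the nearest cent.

$0.94

Risk-neutral probability p = (1 + 0.02 − 0.6)/(1.05 − 0.6) = 0.4200/0.4500 = 0.9333
Terminal stock prices: S_uu = 22.05, S_ud = 12.6, S_dd = 7.2
Terminal payoffs (K − S): max(-2.05, 0) = 0, max(7.4, 0) = 7.4, max(12.8, 0) = 12.8
Node u (S = 21): V_u = 1/1.02·[0.9333·0.0000 + 0.0667·7.4000] = 0.4837
Node d (S = 12): V_d = 1/1.02·[0.9333·7.4000 + 0.0667·12.8000] = 7.6078
Node 0 (S = 20): V_0 = 1/1.02·[0.9333·0.4837 + 0.0667·7.6078] = 0.9398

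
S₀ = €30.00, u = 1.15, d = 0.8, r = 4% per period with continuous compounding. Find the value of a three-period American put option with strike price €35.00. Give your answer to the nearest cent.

€5.19

Risk-neutral probability p = (e^0.04 − 0.8)/(1.15 − 0.8) = 0.2408/0.3500 = 0.6880
Terminal stock prices: S_uuu = 45.63, S_uud = 31.74, S_udd = 22.08, S_ddd = 15.36
Terminal payoffs (K − S): max(-10.63, 0) = 0, max(3.26, 0) = 3.26, max(12.92, 0) = 12.92, max(19.64, 0) = 19.64
Node uu (S = 39.67): continuation = e^(−0.04)·[0.6880·0.0000 + 0.3120·3.2600] = 0.9771; exercise value = 0.0000 ≤ continuation, so V_uu = 0.9771
Node ud (S = 27.6): continuation = e^(−0.04)·[0.6880·3.2600 + 0.3120·12.9200] = 6.0276; exercise value = 7.4000 > continuation, so V_ud = 7.4000 (exercise)
Node dd (S = 19.2): continuation = e^(−0.04)·[0.6880·12.9200 + 0.3120·19.6400] = 14.4276; exercise value = 15.8000 > continuation, so V_dd = 15.8000 (exercise)
Node u (S = 34.5): continuation = e^(−0.04)·[0.6880·0.9771 + 0.3120·7.4000] = 2.8640; exercise value = 0.5000 ≤ continuation, so V_u = 2.8640
Node d (S = 24): continuation = e^(−0.04)·[0.6880·7.4000 + 0.3120·15.8000] = 9.6276; exercise value = 11.0000 > continuation, so V_d = 11.0000 (exercise)
Node 0 (S = 30): continuation = e^(−0.04)·[0.6880·2.8640 + 0.3120·11.0000] = 5.1904; exercise value = 5.0000 ≤ continuation, so V_0 = 5.1904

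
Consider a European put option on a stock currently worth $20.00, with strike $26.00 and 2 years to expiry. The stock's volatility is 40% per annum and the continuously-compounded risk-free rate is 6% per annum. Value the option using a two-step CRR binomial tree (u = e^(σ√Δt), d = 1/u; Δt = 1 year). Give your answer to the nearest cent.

CRR parameters: u = e^(σ√Δt) = e^(0.4·√1) = 1.4918, d = 1/u = 0.6703
Per-period rate: rΔt = 0.06·1 = 0.06, so R = e^0.06 = 1.0618
Risk-neutral probability p = (e^0.06 − 0.6703)/(1.4918 − 0.6703) = 0.3915/0.8215 = 0.4766
Terminal stock prices: S_uu = 44.51, S_ud = 20, S_dd = 8.987
Terminal payoffs (K − S): max(-18.51, 0) = 0, max(6, 0) = 6, max(17.01, 0) = 17.01
Node u (S = 29.84): V_u = e^(−0.06)·[0.4766·0.0000 + 0.5234·6.0000] = 2.9576
Node d (S = 13.41): V_d = e^(−0.06)·[0.4766·6.0000 + 0.5234·17.0134] = 11.0795
Node 0 (S = 20): V_0 = e^(−0.06)·[0.4766·2.9576 + 0.5234·11.0795] = 6.7889

$6.79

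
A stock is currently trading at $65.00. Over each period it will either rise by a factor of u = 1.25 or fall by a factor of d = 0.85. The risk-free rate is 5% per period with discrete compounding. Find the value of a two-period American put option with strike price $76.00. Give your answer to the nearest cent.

$11.45

Risk-neutral probability p = (1 + 0.05 − 0.85)/(1.25 − 0.85) = 0.2000/0.4000 = 0.5000
Terminal stock prices: S_uu = 101.6, S_ud = 69.06, S_dd = 46.96
Terminal payoffs (K − S): max(-25.56, 0) = 0, max(6.938, 0) = 6.938, max(29.04, 0) = 29.04
Node u (S = 81.25): continuation = 1/1.05·[0.5000·0.0000 + 0.5000·6.9375] = 3.3036; exercise value = 0.0000 ≤ continuation, so V_u = 3.3036
Node d (S = 55.25): continuation = 1/1.05·[0.5000·6.9375 + 0.5000·29.0375] = 17.1310; exercise value = 20.7500 > continuation, so V_d = 20.7500 (exercise)
Node 0 (S = 65): continuation = 1/1.05·[0.5000·3.3036 + 0.5000·20.7500] = 11.4541; exercise value = 11.0000 ≤ continuation, so V_0 = 11.4541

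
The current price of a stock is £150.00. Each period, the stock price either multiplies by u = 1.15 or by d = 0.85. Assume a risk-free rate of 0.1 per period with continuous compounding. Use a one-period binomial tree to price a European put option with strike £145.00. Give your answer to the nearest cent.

Risk-neutral probability p = (e^0.1 − 0.85)/(1.15 − 0.85) = 0.2552/0.3000 = 0.8506
Terminal stock prices: S_u = 172.5, S_d = 127.5
Terminal payoffs (K − S): max(-27.5, 0) = 0, max(17.5, 0) = 17.5
Node 0 (S = 150): V_0 = e^(−0.1)·[0.8506·0.0000 + 0.1494·17.5000] = 2.3662

£2.37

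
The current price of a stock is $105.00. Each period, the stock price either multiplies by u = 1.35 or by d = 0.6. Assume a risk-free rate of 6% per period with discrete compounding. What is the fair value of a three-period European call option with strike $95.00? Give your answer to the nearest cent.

Risk-neutral probability p = (1 + 0.06 − 0.6)/(1.35 − 0.6) = 0.4600/0.7500 = 0.6133
Terminal stock prices: S_uuu = 258.3, S_uud = 114.8, S_udd = 51.03, S_ddd = 22.68
Terminal payoffs (S − K): max(163.3, 0) = 163.3, max(19.82, 0) = 19.82, max(-43.97, 0) = 0, max(-72.32, 0) = 0
Node uu (S = 191.4): V_uu = 1/1.06·[0.6133·163.3394 + 0.3867·19.8175] = 101.7399
Node ud (S = 85.05): V_ud = 1/1.06·[0.6133·19.8175 + 0.3867·0.0000] = 11.4667
Node dd (S = 37.8): V_dd = 1/1.06·[0.6133·0.0000 + 0.3867·0.0000] = 0.0000
Node u (S = 141.8): V_u = 1/1.06·[0.6133·101.7399 + 0.3867·11.4667] = 63.0512
Node d (S = 63): V_d = 1/1.06·[0.6133·11.4667 + 0.3867·0.0000] = 6.6348
Node 0 (S = 105): V_0 = 1/1.06·[0.6133·63.0512 + 0.3867·6.6348] = 38.9027

$38.90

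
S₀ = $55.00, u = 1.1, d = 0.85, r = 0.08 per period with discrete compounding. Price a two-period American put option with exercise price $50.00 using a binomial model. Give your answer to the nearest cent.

$0.24

Risk-neutral probability p = (1 + 0.08 − 0.85)/(1.1 − 0.85) = 0.2300/0.2500 = 0.9200
Terminal stock prices: S_uu = 66.55, S_ud = 51.43, S_dd = 39.74
Terminal payoffs (K − S): max(-16.55, 0) = 0, max(-1.425, 0) = 0, max(10.26, 0) = 10.26
Node u (S = 60.5): continuation = 1/1.08·[0.9200·0.0000 + 0.0800·0.0000] = 0.0000; exercise value = 0.0000 ≤ continuation, so V_u = 0.0000
Node d (S = 46.75): continuation = 1/1.08·[0.9200·0.0000 + 0.0800·10.2625] = 0.7602; exercise value = 3.2500 > continuation, so V_d = 3.2500 (exercise)
Node 0 (S = 55): continuation = 1/1.08·[0.9200·0.0000 + 0.0800·3.2500] = 0.2407; exercise value = 0.0000 ≤ continuation, so V_0 = 0.2407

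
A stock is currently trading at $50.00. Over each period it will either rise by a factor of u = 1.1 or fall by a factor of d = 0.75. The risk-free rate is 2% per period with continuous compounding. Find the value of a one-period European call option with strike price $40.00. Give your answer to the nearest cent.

Risk-neutral probability p = (e^0.02 − 0.75)/(1.1 − 0.75) = 0.2702/0.3500 = 0.7720
Terminal stock prices: S_u = 55, S_d = 37.5
Terminal payoffs (S − K): max(15, 0) = 15, max(-2.5, 0) = 0
Node 0 (S = 50): V_0 = e^(−0.02)·[0.7720·15.0000 + 0.2280·0.0000] = 11.3508

$11.35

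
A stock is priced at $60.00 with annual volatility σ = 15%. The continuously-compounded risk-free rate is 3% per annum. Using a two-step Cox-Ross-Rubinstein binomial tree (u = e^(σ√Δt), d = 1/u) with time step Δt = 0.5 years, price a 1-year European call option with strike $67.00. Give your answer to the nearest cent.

$2.07

CRR parameters: u = e^(σ√Δt) = e^(0.15·√0.5) = 1.1119, d = 1/u = 0.8994
Per-period rate: rΔt = 0.03·0.5 = 0.015, so R = e^0.015 = 1.0151
Risk-neutral probability p = (e^0.015 − 0.8994)/(1.1119 − 0.8994) = 0.1157/0.2125 = 0.5446
Terminal stock prices: S_uu = 74.18, S_ud = 60, S_dd = 48.53
Terminal payoffs (S − K): max(7.179, 0) = 7.179, max(-7, 0) = 0, max(-18.47, 0) = 0
Node u (S = 66.71): V_u = e^(−0.015)·[0.5446·7.1787 + 0.4554·0.0000] = 3.8514
Node d (S = 53.96): V_d = e^(−0.015)·[0.5446·0.0000 + 0.4554·0.0000] = 0.0000
Node 0 (S = 60): V_0 = e^(−0.015)·[0.5446·3.8514 + 0.4554·0.0000] = 2.0663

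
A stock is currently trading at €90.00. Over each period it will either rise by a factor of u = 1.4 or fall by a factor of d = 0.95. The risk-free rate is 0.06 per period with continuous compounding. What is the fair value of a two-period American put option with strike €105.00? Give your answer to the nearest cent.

€15.00

Risk-neutral probability p = (e^0.06 − 0.95)/(1.4 − 0.95) = 0.1118/0.4500 = 0.2485
Terminal stock prices: S_uu = 176.4, S_ud = 119.7, S_dd = 81.22
Terminal payoffs (K − S): max(-71.4, 0) = 0, max(-14.7, 0) = 0, max(23.78, 0) = 23.78
Node u (S = 126): continuation = e^(−0.06)·[0.2485·0.0000 + 0.7515·0.0000] = 0.0000; exercise value = 0.0000 ≤ continuation, so V_u = 0.0000
Node d (S = 85.5): continuation = e^(−0.06)·[0.2485·0.0000 + 0.7515·23.7750] = 16.8259; exercise value = 19.5000 > continuation, so V_d = 19.5000 (exercise)
Node 0 (S = 90): continuation = e^(−0.06)·[0.2485·0.0000 + 0.7515·19.5000] = 13.8004; exercise value = 15.0000 > continuation, so V_0 = 15.0000 (exercise)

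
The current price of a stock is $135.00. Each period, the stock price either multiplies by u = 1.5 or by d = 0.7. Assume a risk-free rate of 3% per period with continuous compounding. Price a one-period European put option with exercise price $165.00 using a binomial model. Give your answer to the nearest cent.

$40.16

Risk-neutral probability p = (e^0.03 − 0.7)/(1.5 − 0.7) = 0.3305/0.8000 = 0.4131
Terminal stock prices: S_u = 202.5, S_d = 94.5
Terminal payoffs (K − S): max(-37.5, 0) = 0, max(70.5, 0) = 70.5
Node 0 (S = 135): V_0 = e^(−0.03)·[0.4131·0.0000 + 0.5869·70.5000] = 40.1558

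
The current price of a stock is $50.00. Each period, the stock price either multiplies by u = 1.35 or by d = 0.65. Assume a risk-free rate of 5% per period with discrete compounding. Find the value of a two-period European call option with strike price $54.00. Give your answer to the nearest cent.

$11.00

Risk-neutral probability p = (1 + 0.05 − 0.65)/(1.35 − 0.65) = 0.4000/0.7000 = 0.5714
Terminal stock prices: S_uu = 91.13, S_ud = 43.88, S_dd = 21.13
Terminal payoffs (S − K): max(37.13, 0) = 37.13, max(-10.12, 0) = 0, max(-32.88, 0) = 0
Node u (S = 67.5): V_u = 1/1.05·[0.5714·37.1250 + 0.4286·0.0000] = 20.2041
Node d (S = 32.5): V_d = 1/1.05·[0.5714·0.0000 + 0.4286·0.0000] = 0.0000
Node 0 (S = 50): V_0 = 1/1.05·[0.5714·20.2041 + 0.4286·0.0000] = 10.9954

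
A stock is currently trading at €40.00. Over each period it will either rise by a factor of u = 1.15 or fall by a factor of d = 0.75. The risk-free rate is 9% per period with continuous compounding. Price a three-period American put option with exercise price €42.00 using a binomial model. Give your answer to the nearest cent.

€2.47

Risk-neutral probability p = (e^0.09 − 0.75)/(1.15 − 0.75) = 0.3442/0.4000 = 0.8604
Terminal stock prices: S_uuu = 60.83, S_uud = 39.67, S_udd = 25.88, S_ddd = 16.88
Terminal payoffs (K − S): max(-18.83, 0) = 0, max(2.325, 0) = 2.325, max(16.12, 0) = 16.12, max(25.12, 0) = 25.12
Node uu (S = 52.9): continuation = e^(−0.09)·[0.8604·0.0000 + 0.1396·2.3250] = 0.2966; exercise value = 0.0000 ≤ continuation, so V_uu = 0.2966
Node ud (S = 34.5): continuation = e^(−0.09)·[0.8604·2.3250 + 0.1396·16.1250] = 3.8851; exercise value = 7.5000 > continuation, so V_ud = 7.5000 (exercise)
Node dd (S = 22.5): continuation = e^(−0.09)·[0.8604·16.1250 + 0.1396·25.1250] = 15.8851; exercise value = 19.5000 > continuation, so V_dd = 19.5000 (exercise)
Node u (S = 46): continuation = e^(−0.09)·[0.8604·0.2966 + 0.1396·7.5000] = 1.1898; exercise value = 0.0000 ≤ continuation, so V_u = 1.1898
Node d (S = 30): continuation = e^(−0.09)·[0.8604·7.5000 + 0.1396·19.5000] = 8.3851; exercise value = 12.0000 > continuation, so V_d = 12.0000 (exercise)
Node 0 (S = 40): continuation = e^(−0.09)·[0.8604·1.1898 + 0.1396·12.0000] = 2.4663; exercise value = 2.0000 ≤ continuation, so V_0 = 2.4663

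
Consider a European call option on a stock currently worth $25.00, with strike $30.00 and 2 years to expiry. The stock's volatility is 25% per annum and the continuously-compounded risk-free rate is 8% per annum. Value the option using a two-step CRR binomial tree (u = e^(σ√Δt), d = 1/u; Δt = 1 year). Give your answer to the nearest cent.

CRR parameters: u = e^(σ√Δt) = e^(0.25·√1) = 1.2840, d = 1/u = 0.7788
Per-period rate: rΔt = 0.08·1 = 0.08, so R = e^0.08 = 1.0833
Risk-neutral probability p = (e^0.08 − 0.7788)/(1.2840 − 0.7788) = 0.3045/0.5052 = 0.6027
Terminal stock prices: S_uu = 41.22, S_ud = 25, S_dd = 15.16
Terminal payoffs (S − K): max(11.22, 0) = 11.22, max(-5, 0) = 0, max(-14.84, 0) = 0
Node u (S = 32.1): V_u = e^(−0.08)·[0.6027·11.2180 + 0.3973·0.0000] = 6.2410
Node d (S = 19.47): V_d = e^(−0.08)·[0.6027·0.0000 + 0.3973·0.0000] = 0.0000
Node 0 (S = 25): V_0 = e^(−0.08)·[0.6027·6.2410 + 0.3973·0.0000] = 3.4721

$3.47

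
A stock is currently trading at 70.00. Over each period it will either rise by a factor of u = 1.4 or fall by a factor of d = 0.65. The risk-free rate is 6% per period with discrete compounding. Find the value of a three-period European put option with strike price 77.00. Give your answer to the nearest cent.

Risk-neutral probability p = (1 + 0.06 − 0.65)/(1.4 − 0.65) = 0.4100/0.7500 = 0.5467
Terminal stock prices: S_uuu = 192.1, S_uud = 89.18, S_udd = 41.41, S_ddd = 19.22
Terminal payoffs (K − S): max(-115.1, 0) = 0, max(-12.18, 0) = 0, max(35.59, 0) = 35.59, max(57.78, 0) = 57.78
Node uu (S = 137.2): V_uu = 1/1.06·[0.5467·0.0000 + 0.4533·0.0000] = 0.0000
Node ud (S = 63.7): V_ud = 1/1.06·[0.5467·0.0000 + 0.4533·35.5950] = 15.2230
Node dd (S = 29.58): V_dd = 1/1.06·[0.5467·35.5950 + 0.4533·57.7763] = 43.0665
Node u (S = 98): V_u = 1/1.06·[0.5467·0.0000 + 0.4533·15.2230] = 6.5105
Node d (S = 45.5): V_d = 1/1.06·[0.5467·15.2230 + 0.4533·43.0665] = 26.2692
Node 0 (S = 70): V_0 = 1/1.06·[0.5467·6.5105 + 0.4533·26.2692] = 14.5922

14.59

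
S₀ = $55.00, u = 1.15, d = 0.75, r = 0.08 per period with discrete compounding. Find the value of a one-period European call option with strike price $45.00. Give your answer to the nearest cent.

$13.94

Risk-neutral probability p = (1 + 0.08 − 0.75)/(1.15 − 0.75) = 0.3300/0.4000 = 0.8250
Terminal stock prices: S_u = 63.25, S_d = 41.25
Terminal payoffs (S − K): max(18.25, 0) = 18.25, max(-3.75, 0) = 0
Node 0 (S = 55): V_0 = 1/1.08·[0.8250·18.2500 + 0.1750·0.0000] = 13.9410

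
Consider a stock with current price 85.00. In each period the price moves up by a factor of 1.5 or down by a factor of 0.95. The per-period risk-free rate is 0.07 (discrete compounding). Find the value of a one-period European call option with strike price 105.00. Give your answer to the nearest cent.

Risk-neutral probability p = (1 + 0.07 − 0.95)/(1.5 − 0.95) = 0.1200/0.5500 = 0.2182
Terminal stock prices: S_u = 127.5, S_d = 80.75
Terminal payoffs (S − K): max(22.5, 0) = 22.5, max(-24.25, 0) = 0
Node 0 (S = 85): V_0 = 1/1.07·[0.2182·22.5000 + 0.7818·0.0000] = 4.5879

4.59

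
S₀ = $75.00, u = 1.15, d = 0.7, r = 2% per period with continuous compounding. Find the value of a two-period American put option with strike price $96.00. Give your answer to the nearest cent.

$21.00

Risk-neutral probability p = (e^0.02 − 0.7)/(1.15 − 0.7) = 0.3202/0.4500 = 0.7116
Terminal stock prices: S_uu = 99.19, S_ud = 60.37, S_dd = 36.75
Terminal payoffs (K − S): max(-3.187, 0) = 0, max(35.63, 0) = 35.63, max(59.25, 0) = 59.25
Node u (S = 86.25): continuation = e^(−0.02)·[0.7116·0.0000 + 0.2884·35.6250] = 10.0723; exercise value = 9.7500 ≤ continuation, so V_u = 10.0723
Node d (S = 52.5): continuation = e^(−0.02)·[0.7116·35.6250 + 0.2884·59.2500] = 41.5991; exercise value = 43.5000 > continuation, so V_d = 43.5000 (exercise)
Node 0 (S = 75): continuation = e^(−0.02)·[0.7116·10.0723 + 0.2884·43.5000] = 19.3238; exercise value = 21.0000 > continuation, so V_0 = 21.0000 (exercise)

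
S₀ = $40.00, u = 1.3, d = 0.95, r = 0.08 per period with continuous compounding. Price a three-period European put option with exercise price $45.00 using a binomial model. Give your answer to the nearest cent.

$2.00

Risk-neutral probability p = (e^0.08 − 0.95)/(1.3 − 0.95) = 0.1333/0.3500 = 0.3808
Terminal stock prices: S_uuu = 87.88, S_uud = 64.22, S_udd = 46.93, S_ddd = 34.29
Terminal payoffs (K − S): max(-42.88, 0) = 0, max(-19.22, 0) = 0, max(-1.93, 0) = 0, max(10.71, 0) = 10.71
Node uu (S = 67.6): V_uu = e^(−0.08)·[0.3808·0.0000 + 0.6192·0.0000] = 0.0000
Node ud (S = 49.4): V_ud = e^(−0.08)·[0.3808·0.0000 + 0.6192·0.0000] = 0.0000
Node dd (S = 36.1): V_dd = e^(−0.08)·[0.3808·0.0000 + 0.6192·10.7050] = 6.1187
Node u (S = 52): V_u = e^(−0.08)·[0.3808·0.0000 + 0.6192·0.0000] = 0.0000
Node d (S = 38): V_d = e^(−0.08)·[0.3808·0.0000 + 0.6192·6.1187] = 3.4973
Node 0 (S = 40): V_0 = e^(−0.08)·[0.3808·0.0000 + 0.6192·3.4973] = 1.9990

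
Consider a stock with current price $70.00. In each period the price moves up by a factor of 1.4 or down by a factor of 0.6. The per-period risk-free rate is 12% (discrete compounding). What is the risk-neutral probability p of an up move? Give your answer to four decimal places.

p = 0.6500

Risk-neutral probability p = (1 + 0.12 − 0.6)/(1.4 − 0.6) = 0.5200/0.8000 = 0.6500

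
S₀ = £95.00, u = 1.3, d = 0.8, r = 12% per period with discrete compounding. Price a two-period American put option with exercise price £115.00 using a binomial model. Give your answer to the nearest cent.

Risk-neutral probability p = (1 + 0.12 − 0.8)/(1.3 − 0.8) = 0.3200/0.5000 = 0.6400
Terminal stock prices: S_uu = 160.6, S_ud = 98.8, S_dd = 60.8
Terminal payoffs (K − S): max(-45.55, 0) = 0, max(16.2, 0) = 16.2, max(54.2, 0) = 54.2
Node u (S = 123.5): continuation = 1/1.12·[0.6400·0.0000 + 0.3600·16.2000] = 5.2071; exercise value = 0.0000 ≤ continuation, so V_u = 5.2071
Node d (S = 76): continuation = 1/1.12·[0.6400·16.2000 + 0.3600·54.2000] = 26.6786; exercise value = 39.0000 > continuation, so V_d = 39.0000 (exercise)
Node 0 (S = 95): continuation = 1/1.12·[0.6400·5.2071 + 0.3600·39.0000] = 15.5112; exercise value = 20.0000 > continuation, so V_0 = 20.0000 (exercise)

£20.00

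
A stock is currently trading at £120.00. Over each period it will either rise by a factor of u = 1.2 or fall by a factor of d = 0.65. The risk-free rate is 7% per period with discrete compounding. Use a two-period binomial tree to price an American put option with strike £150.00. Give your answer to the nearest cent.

£30.00

Risk-neutral probability p = (1 + 0.07 − 0.65)/(1.2 − 0.65) = 0.4200/0.5500 = 0.7636
Terminal stock prices: S_uu = 172.8, S_ud = 93.6, S_dd = 50.7
Terminal payoffs (K − S): max(-22.8, 0) = 0, max(56.4, 0) = 56.4, max(99.3, 0) = 99.3
Node u (S = 144): continuation = 1/1.07·[0.7636·0.0000 + 0.2364·56.4000] = 12.4588; exercise value = 6.0000 ≤ continuation, so V_u = 12.4588
Node d (S = 78): continuation = 1/1.07·[0.7636·56.4000 + 0.2364·99.3000] = 62.1869; exercise value = 72.0000 > continuation, so V_d = 72.0000 (exercise)
Node 0 (S = 120): continuation = 1/1.07·[0.7636·12.4588 + 0.2364·72.0000] = 24.7964; exercise value = 30.0000 > continuation, so V_0 = 30.0000 (exercise)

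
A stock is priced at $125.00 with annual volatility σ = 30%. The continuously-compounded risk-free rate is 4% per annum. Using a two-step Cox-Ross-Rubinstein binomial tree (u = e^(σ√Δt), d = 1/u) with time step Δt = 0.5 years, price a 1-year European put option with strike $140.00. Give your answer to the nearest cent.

CRR parameters: u = e^(σ√Δt) = e^(0.3·√0.5) = 1.2363, d = 1/u = 0.8089
Per-period rate: rΔt = 0.04·0.5 = 0.02, so R = e^0.02 = 1.0202
Risk-neutral probability p = (e^0.02 − 0.8089)/(1.2363 − 0.8089) = 0.2113/0.4275 = 0.4944
Terminal stock prices: S_uu = 191.1, S_ud = 125, S_dd = 81.78
Terminal payoffs (K − S): max(-51.06, 0) = 0, max(15, 0) = 15, max(58.22, 0) = 58.22
Node u (S = 154.5): V_u = e^(−0.02)·[0.4944·0.0000 + 0.5056·15.0000] = 7.4335
Node d (S = 101.1): V_d = e^(−0.02)·[0.4944·15.0000 + 0.5056·58.2186] = 36.1206
Node 0 (S = 125): V_0 = e^(−0.02)·[0.4944·7.4335 + 0.5056·36.1206] = 21.5026

$21.50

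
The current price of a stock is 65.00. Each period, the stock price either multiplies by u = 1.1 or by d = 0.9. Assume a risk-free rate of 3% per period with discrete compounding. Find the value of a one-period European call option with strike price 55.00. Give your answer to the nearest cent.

11.60

Risk-neutral probability p = (1 + 0.03 − 0.9)/(1.1 − 0.9) = 0.1300/0.2000 = 0.6500
Terminal stock prices: S_u = 71.5, S_d = 58.5
Terminal payoffs (S − K): max(16.5, 0) = 16.5, max(3.5, 0) = 3.5
Node 0 (S = 65): V_0 = 1/1.03·[0.6500·16.5000 + 0.3500·3.5000] = 11.6019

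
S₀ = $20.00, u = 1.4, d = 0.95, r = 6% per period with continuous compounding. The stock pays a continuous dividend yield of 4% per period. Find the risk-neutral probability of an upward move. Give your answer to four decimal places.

p = 0.1560

Per-period risk-free factor R = e^0.06 = 1.0618; dividend-adjusted growth = e^(0.06−0.04) = 1.0202.
Risk-neutral probability p = (1.0202 − 0.95)/(1.4 − 0.95) = 0.0702/0.4500 = 0.1560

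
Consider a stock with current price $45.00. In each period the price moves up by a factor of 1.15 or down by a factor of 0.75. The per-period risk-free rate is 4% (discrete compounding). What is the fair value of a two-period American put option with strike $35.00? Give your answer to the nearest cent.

$0.68

Risk-neutral probability p = (1 + 0.04 − 0.75)/(1.15 − 0.75) = 0.2900/0.4000 = 0.7250
Terminal stock prices: S_uu = 59.51, S_ud = 38.81, S_dd = 25.31
Terminal payoffs (K − S): max(-24.51, 0) = 0, max(-3.812, 0) = 0, max(9.688, 0) = 9.688
Node u (S = 51.75): continuation = 1/1.04·[0.7250·0.0000 + 0.2750·0.0000] = 0.0000; exercise value = 0.0000 ≤ continuation, so V_u = 0.0000
Node d (S = 33.75): continuation = 1/1.04·[0.7250·0.0000 + 0.2750·9.6875] = 2.5616; exercise value = 1.2500 ≤ continuation, so V_d = 2.5616
Node 0 (S = 45): continuation = 1/1.04·[0.7250·0.0000 + 0.2750·2.5616] = 0.6773; exercise value = 0.0000 ≤ continuation, so V_0 = 0.6773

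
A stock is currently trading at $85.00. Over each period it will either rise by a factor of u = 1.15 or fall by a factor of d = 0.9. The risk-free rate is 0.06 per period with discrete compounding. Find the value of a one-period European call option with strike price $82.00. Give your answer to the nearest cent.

Risk-neutral probability p = (1 + 0.06 − 0.9)/(1.15 − 0.9) = 0.1600/0.2500 = 0.6400
Terminal stock prices: S_u = 97.75, S_d = 76.5
Terminal payoffs (S − K): max(15.75, 0) = 15.75, max(-5.5, 0) = 0
Node 0 (S = 85): V_0 = 1/1.06·[0.6400·15.7500 + 0.3600·0.0000] = 9.5094

$9.51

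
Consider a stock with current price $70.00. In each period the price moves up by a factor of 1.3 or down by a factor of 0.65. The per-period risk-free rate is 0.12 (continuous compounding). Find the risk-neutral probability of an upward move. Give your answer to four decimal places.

Risk-neutral probability p = (e^0.12 − 0.65)/(1.3 − 0.65) = 0.4775/0.6500 = 0.7346

p = 0.7346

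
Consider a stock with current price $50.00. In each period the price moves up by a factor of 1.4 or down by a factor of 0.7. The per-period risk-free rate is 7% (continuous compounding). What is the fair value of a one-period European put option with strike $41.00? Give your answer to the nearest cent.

$2.62

Risk-neutral probability p = (e^0.07 − 0.7)/(1.4 − 0.7) = 0.3725/0.7000 = 0.5322
Terminal stock prices: S_u = 70, S_d = 35
Terminal payoffs (K − S): max(-29, 0) = 0, max(6, 0) = 6
Node 0 (S = 50): V_0 = e^(−0.07)·[0.5322·0.0000 + 0.4678·6.0000] = 2.6173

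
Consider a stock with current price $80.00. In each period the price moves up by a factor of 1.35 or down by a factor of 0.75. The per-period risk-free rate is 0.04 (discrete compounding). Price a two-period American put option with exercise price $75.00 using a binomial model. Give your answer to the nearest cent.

$7.45

Risk-neutral probability p = (1 + 0.04 − 0.75)/(1.35 − 0.75) = 0.2900/0.6000 = 0.4833
Terminal stock prices: S_uu = 145.8, S_ud = 81, S_dd = 45
Terminal payoffs (K − S): max(-70.8, 0) = 0, max(-6, 0) = 0, max(30, 0) = 30
Node u (S = 108): continuation = 1/1.04·[0.4833·0.0000 + 0.5167·0.0000] = 0.0000; exercise value = 0.0000 ≤ continuation, so V_u = 0.0000
Node d (S = 60): continuation = 1/1.04·[0.4833·0.0000 + 0.5167·30.0000] = 14.9038; exercise value = 15.0000 > continuation, so V_d = 15.0000 (exercise)
Node 0 (S = 80): continuation = 1/1.04·[0.4833·0.0000 + 0.5167·15.0000] = 7.4519; exercise value = 0.0000 ≤ continuation, so V_0 = 7.4519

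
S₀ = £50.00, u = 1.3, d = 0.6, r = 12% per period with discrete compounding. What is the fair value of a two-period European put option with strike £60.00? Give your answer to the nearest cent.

£8.61

Risk-neutral probability p = (1 + 0.12 − 0.6)/(1.3 − 0.6) = 0.5200/0.7000 = 0.7429
Terminal stock prices: S_uu = 84.5, S_ud = 39, S_dd = 18
Terminal payoffs (K − S): max(-24.5, 0) = 0, max(21, 0) = 21, max(42, 0) = 42
Node u (S = 65): V_u = 1/1.12·[0.7429·0.0000 + 0.2571·21.0000] = 4.8214
Node d (S = 30): V_d = 1/1.12·[0.7429·21.0000 + 0.2571·42.0000] = 23.5714
Node 0 (S = 50): V_0 = 1/1.12·[0.7429·4.8214 + 0.2571·23.5714] = 8.6097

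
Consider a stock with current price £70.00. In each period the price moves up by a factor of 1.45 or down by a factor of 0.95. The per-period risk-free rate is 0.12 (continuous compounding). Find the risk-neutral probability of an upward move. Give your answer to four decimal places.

p = 0.3550

Risk-neutral probability p = (e^0.12 − 0.95)/(1.45 − 0.95) = 0.1775/0.5000 = 0.3550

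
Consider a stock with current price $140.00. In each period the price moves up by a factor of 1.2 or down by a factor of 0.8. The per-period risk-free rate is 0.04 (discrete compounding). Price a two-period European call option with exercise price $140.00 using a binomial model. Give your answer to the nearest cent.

$20.50

Risk-neutral probability p = (1 + 0.04 − 0.8)/(1.2 − 0.8) = 0.2400/0.4000 = 0.6000
Terminal stock prices: S_uu = 201.6, S_ud = 134.4, S_dd = 89.6
Terminal payoffs (S − K): max(61.6, 0) = 61.6, max(-5.6, 0) = 0, max(-50.4, 0) = 0
Node u (S = 168): V_u = 1/1.04·[0.6000·61.6000 + 0.4000·0.0000] = 35.5385
Node d (S = 112): V_d = 1/1.04·[0.6000·0.0000 + 0.4000·0.0000] = 0.0000
Node 0 (S = 140): V_0 = 1/1.04·[0.6000·35.5385 + 0.4000·0.0000] = 20.5030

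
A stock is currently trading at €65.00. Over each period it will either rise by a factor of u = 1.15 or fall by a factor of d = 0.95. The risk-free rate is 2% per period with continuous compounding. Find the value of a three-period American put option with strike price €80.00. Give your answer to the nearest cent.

Risk-neutral probability p = (e^0.02 − 0.95)/(1.15 − 0.95) = 0.0702/0.2000 = 0.3510
Terminal stock prices: S_uuu = 98.86, S_uud = 81.66, S_udd = 67.46, S_ddd = 55.73
Terminal payoffs (K − S): max(-18.86, 0) = 0, max(-1.664, 0) = 0, max(12.54, 0) = 12.54, max(24.27, 0) = 24.27
Node uu (S = 85.96): continuation = e^(−0.02)·[0.3510·0.0000 + 0.6490·0.0000] = 0.0000; exercise value = 0.0000 ≤ continuation, so V_uu = 0.0000
Node ud (S = 71.01): continuation = e^(−0.02)·[0.3510·0.0000 + 0.6490·12.5381] = 7.9760; exercise value = 8.9875 > continuation, so V_ud = 8.9875 (exercise)
Node dd (S = 58.66): continuation = e^(−0.02)·[0.3510·12.5381 + 0.6490·24.2706] = 19.7534; exercise value = 21.3375 > continuation, so V_dd = 21.3375 (exercise)
Node u (S = 74.75): continuation = e^(−0.02)·[0.3510·0.0000 + 0.6490·8.9875] = 5.7173; exercise value = 5.2500 ≤ continuation, so V_u = 5.7173
Node d (S = 61.75): continuation = e^(−0.02)·[0.3510·8.9875 + 0.6490·21.3375] = 16.6659; exercise value = 18.2500 > continuation, so V_d = 18.2500 (exercise)
Node 0 (S = 65): continuation = e^(−0.02)·[0.3510·5.7173 + 0.6490·18.2500] = 13.5767; exercise value = 15.0000 > continuation, so V_0 = 15.0000 (exercise)

€15.00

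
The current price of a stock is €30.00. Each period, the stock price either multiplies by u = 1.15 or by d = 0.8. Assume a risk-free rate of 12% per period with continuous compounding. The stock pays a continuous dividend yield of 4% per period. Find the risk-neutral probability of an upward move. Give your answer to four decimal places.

Per-period risk-free factor R = e^0.12 = 1.1275; dividend-adjusted growth = e^(0.12−0.04) = 1.0833.
Risk-neutral probability p = (1.0833 − 0.8)/(1.15 − 0.8) = 0.2833/0.3500 = 0.8094

p = 0.8094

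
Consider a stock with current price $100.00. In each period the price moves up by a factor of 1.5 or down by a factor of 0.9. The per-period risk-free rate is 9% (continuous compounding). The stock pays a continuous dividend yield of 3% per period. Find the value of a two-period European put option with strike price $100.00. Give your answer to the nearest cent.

Per-period risk-free factor R = e^0.09 = 1.0942; dividend-adjusted growth = e^(0.09−0.03) = 1.0618.
Risk-neutral probability p = (1.0618 − 0.9)/(1.5 − 0.9) = 0.1618/0.6000 = 0.2697
Terminal stock prices: S_uu = 225, S_ud = 135, S_dd = 81
Terminal payoffs (K − S): max(-125, 0) = 0, max(-35, 0) = 0, max(19, 0) = 19
Node u (S = 150): V_u = e^(−0.09)·[0.2697·0.0000 + 0.7303·0.0000] = 0.0000
Node d (S = 90): V_d = e^(−0.09)·[0.2697·0.0000 + 0.7303·19.0000] = 12.6810
Node 0 (S = 100): V_0 = e^(−0.09)·[0.2697·0.0000 + 0.7303·12.6810] = 8.4635

$8.46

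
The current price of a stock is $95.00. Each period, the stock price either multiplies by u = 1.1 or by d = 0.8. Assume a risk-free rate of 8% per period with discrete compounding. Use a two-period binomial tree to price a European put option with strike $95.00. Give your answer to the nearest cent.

Risk-neutral probability p = (1 + 0.08 − 0.8)/(1.1 − 0.8) = 0.2800/0.3000 = 0.9333
Terminal stock prices: S_uu = 115, S_ud = 83.6, S_dd = 60.8
Terminal payoffs (K − S): max(-19.95, 0) = 0, max(11.4, 0) = 11.4, max(34.2, 0) = 34.2
Node u (S = 104.5): V_u = 1/1.08·[0.9333·0.0000 + 0.0667·11.4000] = 0.7037
Node d (S = 76): V_d = 1/1.08·[0.9333·11.4000 + 0.0667·34.2000] = 11.9630
Node 0 (S = 95): V_0 = 1/1.08·[0.9333·0.7037 + 0.0667·11.9630] = 1.3466

$1.35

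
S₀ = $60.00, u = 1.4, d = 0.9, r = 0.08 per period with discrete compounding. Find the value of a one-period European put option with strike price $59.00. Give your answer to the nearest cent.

Risk-neutral probability p = (1 + 0.08 − 0.9)/(1.4 − 0.9) = 0.1800/0.5000 = 0.3600
Terminal stock prices: S_u = 84, S_d = 54
Terminal payoffs (K − S): max(-25, 0) = 0, max(5, 0) = 5
Node 0 (S = 60): V_0 = 1/1.08·[0.3600·0.0000 + 0.6400·5.0000] = 2.9630

$2.96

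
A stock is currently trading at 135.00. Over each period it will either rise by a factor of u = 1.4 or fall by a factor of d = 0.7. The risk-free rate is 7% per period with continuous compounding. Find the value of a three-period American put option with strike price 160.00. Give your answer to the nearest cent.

Risk-neutral probability p = (e^0.07 − 0.7)/(1.4 − 0.7) = 0.3725/0.7000 = 0.5322
Terminal stock prices: S_uuu = 370.4, S_uud = 185.2, S_udd = 92.61, S_ddd = 46.3
Terminal payoffs (K − S): max(-210.4, 0) = 0, max(-25.22, 0) = 0, max(67.39, 0) = 67.39, max(113.7, 0) = 113.7
Node uu (S = 264.6): continuation = e^(−0.07)·[0.5322·0.0000 + 0.4678·0.0000] = 0.0000; exercise value = 0.0000 ≤ continuation, so V_uu = 0.0000
Node ud (S = 132.3): continuation = e^(−0.07)·[0.5322·0.0000 + 0.4678·67.3900] = 29.3966; exercise value = 27.7000 ≤ continuation, so V_ud = 29.3966
Node dd (S = 66.15): continuation = e^(−0.07)·[0.5322·67.3900 + 0.4678·113.6950] = 83.0330; exercise value = 93.8500 > continuation, so V_dd = 93.8500 (exercise)
Node u (S = 189): continuation = e^(−0.07)·[0.5322·0.0000 + 0.4678·29.3966] = 12.8233; exercise value = 0.0000 ≤ continuation, so V_u = 12.8233
Node d (S = 94.5): continuation = e^(−0.07)·[0.5322·29.3966 + 0.4678·93.8500] = 55.5248; exercise value = 65.5000 > continuation, so V_d = 65.5000 (exercise)
Node 0 (S = 135): continuation = e^(−0.07)·[0.5322·12.8233 + 0.4678·65.5000] = 34.9348; exercise value = 25.0000 ≤ continuation, so V_0 = 34.9348

34.93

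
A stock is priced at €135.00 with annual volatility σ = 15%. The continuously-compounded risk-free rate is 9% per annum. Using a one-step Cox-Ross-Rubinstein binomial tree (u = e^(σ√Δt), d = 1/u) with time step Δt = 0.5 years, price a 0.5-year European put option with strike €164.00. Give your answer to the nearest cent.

€21.78

CRR parameters: u = e^(σ√Δt) = e^(0.15·√0.5) = 1.1119, d = 1/u = 0.8994
Per-period rate: rΔt = 0.09·0.5 = 0.045, so R = e^0.045 = 1.0460
Risk-neutral probability p = (e^0.045 − 0.8994)/(1.1119 − 0.8994) = 0.1467/0.2125 = 0.6901
Terminal stock prices: S_u = 150.1, S_d = 121.4
Terminal payoffs (K − S): max(13.89, 0) = 13.89, max(42.59, 0) = 42.59
Node 0 (S = 135): V_0 = e^(−0.045)·[0.6901·13.8941 + 0.3099·42.5857] = 21.7836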